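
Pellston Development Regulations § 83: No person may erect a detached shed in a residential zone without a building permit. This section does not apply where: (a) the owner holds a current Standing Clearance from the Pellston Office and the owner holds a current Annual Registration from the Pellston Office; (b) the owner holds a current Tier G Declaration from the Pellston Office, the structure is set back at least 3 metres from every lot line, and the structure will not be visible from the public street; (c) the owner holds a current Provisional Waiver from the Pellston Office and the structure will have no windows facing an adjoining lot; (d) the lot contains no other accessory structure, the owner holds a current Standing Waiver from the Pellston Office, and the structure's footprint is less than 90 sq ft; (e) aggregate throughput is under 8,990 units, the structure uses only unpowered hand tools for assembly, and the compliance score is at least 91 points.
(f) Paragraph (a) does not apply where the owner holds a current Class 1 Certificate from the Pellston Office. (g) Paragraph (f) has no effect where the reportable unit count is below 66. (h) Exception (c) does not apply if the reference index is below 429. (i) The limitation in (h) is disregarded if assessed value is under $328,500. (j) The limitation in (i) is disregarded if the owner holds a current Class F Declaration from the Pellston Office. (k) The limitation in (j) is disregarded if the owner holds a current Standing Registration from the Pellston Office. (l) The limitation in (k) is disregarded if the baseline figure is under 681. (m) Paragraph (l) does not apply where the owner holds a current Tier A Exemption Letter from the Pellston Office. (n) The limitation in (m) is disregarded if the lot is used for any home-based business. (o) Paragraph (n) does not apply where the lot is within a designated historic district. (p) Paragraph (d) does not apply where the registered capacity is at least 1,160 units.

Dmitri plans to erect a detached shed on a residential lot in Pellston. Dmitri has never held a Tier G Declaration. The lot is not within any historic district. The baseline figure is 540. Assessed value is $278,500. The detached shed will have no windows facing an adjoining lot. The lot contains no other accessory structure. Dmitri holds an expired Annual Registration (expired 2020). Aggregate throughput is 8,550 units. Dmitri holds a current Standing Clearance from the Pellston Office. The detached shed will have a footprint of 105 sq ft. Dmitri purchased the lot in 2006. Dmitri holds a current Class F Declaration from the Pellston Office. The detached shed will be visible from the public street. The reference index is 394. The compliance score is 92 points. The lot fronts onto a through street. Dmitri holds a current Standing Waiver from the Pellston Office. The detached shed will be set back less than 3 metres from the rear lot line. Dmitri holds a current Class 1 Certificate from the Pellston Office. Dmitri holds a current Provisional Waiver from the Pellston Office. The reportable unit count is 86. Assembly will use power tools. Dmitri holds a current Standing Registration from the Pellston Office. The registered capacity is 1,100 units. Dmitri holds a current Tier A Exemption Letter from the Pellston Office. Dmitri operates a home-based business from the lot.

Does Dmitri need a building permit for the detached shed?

Exception (a) requires that the owner holds a current Annual Registration from the Pellston Office; but no current Annual Registration is held, so (a) is unavailable.
Exception (b) does not apply: there is no Tier G Declaration in force.
Exception (c): a current Provisional Waiver is held; no windows face an adjoining lot — every condition holds. However, paragraphs (h)–(o) must be considered: (h) operates — the reference index is 394, below the 429 limit. (i) would limit (h) — assessed value is $278,500, under the $328,500 limit — but (j) sets (i) aside: (j) is triggered — a current Class F Declaration is held. (k) would limit (j) — a current Standing Registration is held — but (l) sets (k) aside: (l) applies — the baseline figure is 540, under the 681 limit. (m) applies (a current Tier A Exemption Letter is held), but is displaced by (n): (n) operates — a home-based business operates on the lot. (o), which would lift (n), is inapplicable — the lot is not in a historic district. (c) is therefore removed.
Exception (d) does not apply: the structure's footprint is 105 sq ft, not less than 90 sq ft.
Exception (e) fails — assembly uses power tools.
No exception displaces § 83.

Yes — Dmitri must obtain a building permit.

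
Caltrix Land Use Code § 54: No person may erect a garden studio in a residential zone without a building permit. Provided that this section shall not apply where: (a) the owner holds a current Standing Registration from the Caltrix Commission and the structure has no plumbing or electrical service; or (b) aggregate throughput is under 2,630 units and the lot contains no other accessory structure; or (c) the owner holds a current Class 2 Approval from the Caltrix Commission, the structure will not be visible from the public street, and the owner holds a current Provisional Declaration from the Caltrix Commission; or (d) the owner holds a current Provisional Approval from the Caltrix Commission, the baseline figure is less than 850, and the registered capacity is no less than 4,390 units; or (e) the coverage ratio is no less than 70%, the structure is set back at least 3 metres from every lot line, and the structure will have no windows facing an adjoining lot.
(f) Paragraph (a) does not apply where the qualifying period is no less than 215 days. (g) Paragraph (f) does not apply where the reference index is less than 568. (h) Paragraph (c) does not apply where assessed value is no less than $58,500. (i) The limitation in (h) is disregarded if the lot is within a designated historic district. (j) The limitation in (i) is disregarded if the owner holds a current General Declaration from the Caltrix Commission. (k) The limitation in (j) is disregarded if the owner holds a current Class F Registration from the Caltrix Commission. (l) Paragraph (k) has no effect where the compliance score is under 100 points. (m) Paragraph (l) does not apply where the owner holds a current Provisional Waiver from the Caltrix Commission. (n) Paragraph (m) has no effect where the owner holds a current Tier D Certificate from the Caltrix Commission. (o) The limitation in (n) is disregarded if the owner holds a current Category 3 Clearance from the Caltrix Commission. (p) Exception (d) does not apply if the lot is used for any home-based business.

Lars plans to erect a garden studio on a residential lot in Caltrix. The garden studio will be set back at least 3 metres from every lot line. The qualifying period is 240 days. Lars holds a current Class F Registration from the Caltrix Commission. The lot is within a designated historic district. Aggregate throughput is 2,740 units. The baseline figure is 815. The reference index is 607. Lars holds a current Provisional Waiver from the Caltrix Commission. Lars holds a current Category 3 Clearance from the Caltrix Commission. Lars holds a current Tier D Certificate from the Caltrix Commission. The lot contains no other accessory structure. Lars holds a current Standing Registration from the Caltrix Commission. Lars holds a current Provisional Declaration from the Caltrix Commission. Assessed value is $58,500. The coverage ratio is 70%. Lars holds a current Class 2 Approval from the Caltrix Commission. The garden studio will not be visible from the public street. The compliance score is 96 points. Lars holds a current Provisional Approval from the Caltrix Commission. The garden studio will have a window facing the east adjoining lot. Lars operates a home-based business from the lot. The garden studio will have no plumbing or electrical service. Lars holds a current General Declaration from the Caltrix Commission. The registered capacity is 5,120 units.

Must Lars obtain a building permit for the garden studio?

No — exception (c) applies; Lars does not need a building permit.

Exception (a)'s conditions are all satisfied: a current Standing Registration is held; there is no plumbing or electrical service. But: (f) operates against (a): the qualifying period is 240 days, meeting the 215 days threshold. (g) is not engaged (the reference index is 607, not less than 568), so (f) stands. (a) is therefore removed.
Exception (b) fails — aggregate throughput is 2,740 units, not under 2,630 units.
Exception (c): a current Class 2 Approval is held; the structure will not be visible from the street; a current Provisional Declaration is held — every condition holds. Applying paragraphs (h)–(o): (h) would limit (c) — assessed value is $58,500, meeting the $58,500 threshold — but (i) sets (h) aside: (i) applies — the lot is in a historic district. (j) is engaged (a current General Declaration is held), but is itself disapplied by (k): (k) operates against (j): a current Class F Registration is held. (l) is triggered (the compliance score is 96 points, under the 100 points limit), but is itself disapplied by (m): (m) operates against (l): a current Provisional Waiver is held. (n) operates (a current Tier D Certificate is held), but is displaced by (o): (o) applies — a current Category 3 Clearance is held. Exception (c) stands.
Exception (d) is satisfied on its face — a current Provisional Approval is held; the baseline figure is 815, less than the 850 limit; the registered capacity is 5,120 units, meeting the 4,390 units threshold. However, paragraph (p) must be considered: (p) operates against (d): a home-based business operates on the lot. (d) is therefore removed.
Exception (e) fails — a window faces an adjoining lot.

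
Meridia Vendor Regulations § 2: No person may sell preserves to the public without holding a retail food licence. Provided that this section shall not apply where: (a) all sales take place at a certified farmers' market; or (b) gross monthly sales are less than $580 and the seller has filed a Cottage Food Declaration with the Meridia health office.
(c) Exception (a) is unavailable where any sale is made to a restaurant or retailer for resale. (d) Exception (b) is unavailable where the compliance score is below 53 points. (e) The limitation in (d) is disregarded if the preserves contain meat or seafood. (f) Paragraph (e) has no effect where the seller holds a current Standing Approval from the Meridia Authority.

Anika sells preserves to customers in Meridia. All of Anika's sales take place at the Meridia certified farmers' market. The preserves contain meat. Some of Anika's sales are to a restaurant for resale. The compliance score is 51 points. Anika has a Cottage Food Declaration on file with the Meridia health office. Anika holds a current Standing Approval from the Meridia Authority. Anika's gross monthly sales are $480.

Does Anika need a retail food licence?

Yes — Anika must hold a retail food licence.

Exception (a) is satisfied on its face — all sales are at a certified farmers' market. But: (c) is triggered — some sales are to a restaurant for resale. So (a) is unavailable.
Exception (b): gross monthly sales are $480, less than the $580 limit; a Cottage Food Declaration is on file — every condition holds. But: (d) operates against (b): the compliance score is 51 points, below the 53 points limit. (e) would limit (d) — the preserves contain meat — but (f) sets (e) aside: (f) operates against (e): a current Standing Approval is held. (b) is therefore removed.
No exception displaces § 2.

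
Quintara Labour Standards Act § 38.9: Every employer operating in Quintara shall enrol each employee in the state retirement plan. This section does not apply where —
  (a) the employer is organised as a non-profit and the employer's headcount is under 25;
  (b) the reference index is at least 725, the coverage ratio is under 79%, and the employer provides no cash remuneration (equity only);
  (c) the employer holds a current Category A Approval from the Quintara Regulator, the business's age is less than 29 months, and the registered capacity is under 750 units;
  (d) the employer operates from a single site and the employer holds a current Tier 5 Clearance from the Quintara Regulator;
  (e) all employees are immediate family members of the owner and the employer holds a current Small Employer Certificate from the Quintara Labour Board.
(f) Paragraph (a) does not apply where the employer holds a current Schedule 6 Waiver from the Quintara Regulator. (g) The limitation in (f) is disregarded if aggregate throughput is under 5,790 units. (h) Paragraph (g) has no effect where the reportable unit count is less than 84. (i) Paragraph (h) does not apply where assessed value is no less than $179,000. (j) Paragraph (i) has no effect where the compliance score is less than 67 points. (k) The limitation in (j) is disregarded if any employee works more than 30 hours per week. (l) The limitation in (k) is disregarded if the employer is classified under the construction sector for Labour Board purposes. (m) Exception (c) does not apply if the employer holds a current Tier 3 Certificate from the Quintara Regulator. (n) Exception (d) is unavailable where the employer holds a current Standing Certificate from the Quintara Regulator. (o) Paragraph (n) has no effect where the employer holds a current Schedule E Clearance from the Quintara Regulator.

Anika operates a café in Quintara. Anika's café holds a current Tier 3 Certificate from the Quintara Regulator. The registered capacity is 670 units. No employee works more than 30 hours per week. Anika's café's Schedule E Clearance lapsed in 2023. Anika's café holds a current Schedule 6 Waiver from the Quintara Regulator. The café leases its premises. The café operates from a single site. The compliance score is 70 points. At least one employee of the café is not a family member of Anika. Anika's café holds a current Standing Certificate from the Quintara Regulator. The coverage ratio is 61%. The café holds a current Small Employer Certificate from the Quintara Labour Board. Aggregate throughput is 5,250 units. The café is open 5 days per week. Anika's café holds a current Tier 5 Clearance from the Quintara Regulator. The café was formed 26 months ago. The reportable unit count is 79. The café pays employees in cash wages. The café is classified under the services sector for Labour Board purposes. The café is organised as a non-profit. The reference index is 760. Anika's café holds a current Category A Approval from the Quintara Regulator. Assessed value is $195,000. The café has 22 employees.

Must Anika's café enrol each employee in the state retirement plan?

Exception (a): the employer is a non-profit; the employer's headcount is 22, under the 25 limit — every condition holds. Under paragraphs (f)–(l): (f) operates (a current Schedule 6 Waiver is held), but yields to (g): (g) operates against (f): aggregate throughput is 5,250 units, under the 5,790 units limit. (h) would limit (g) — the reportable unit count is 79, less than the 84 limit — but (i) sets (h) aside: (i) is engaged — assessed value is $195,000, meeting the $179,000 threshold. (j), which would lift (i), is not engaged — the compliance score is 70 points, not less than 67 points. (a) remains available.
Exception (b) fails — employees are paid cash wages.
Exception (c): a current Category A Approval is held; the business's age is 26 months, less than the 29 months limit; the registered capacity is 670 units, under the 750 units limit — every condition holds. But applying paragraph (m): (m) is engaged — a current Tier 3 Certificate is held. (c) is therefore removed.
Exception (d) is satisfied on its face — the employer operates from a single site; a current Tier 5 Clearance is held. But applying paragraphs (n)–(o): (n) operates against (d): a current Standing Certificate is held. (o) is not engaged (there is no Schedule E Clearance in force), so (n) stands. (d) is therefore removed.
Exception (e) does not apply: at least one employee is not a family member.

No — exception (a) applies; Anika's café is not required to enrol each employee in the state retirement plan.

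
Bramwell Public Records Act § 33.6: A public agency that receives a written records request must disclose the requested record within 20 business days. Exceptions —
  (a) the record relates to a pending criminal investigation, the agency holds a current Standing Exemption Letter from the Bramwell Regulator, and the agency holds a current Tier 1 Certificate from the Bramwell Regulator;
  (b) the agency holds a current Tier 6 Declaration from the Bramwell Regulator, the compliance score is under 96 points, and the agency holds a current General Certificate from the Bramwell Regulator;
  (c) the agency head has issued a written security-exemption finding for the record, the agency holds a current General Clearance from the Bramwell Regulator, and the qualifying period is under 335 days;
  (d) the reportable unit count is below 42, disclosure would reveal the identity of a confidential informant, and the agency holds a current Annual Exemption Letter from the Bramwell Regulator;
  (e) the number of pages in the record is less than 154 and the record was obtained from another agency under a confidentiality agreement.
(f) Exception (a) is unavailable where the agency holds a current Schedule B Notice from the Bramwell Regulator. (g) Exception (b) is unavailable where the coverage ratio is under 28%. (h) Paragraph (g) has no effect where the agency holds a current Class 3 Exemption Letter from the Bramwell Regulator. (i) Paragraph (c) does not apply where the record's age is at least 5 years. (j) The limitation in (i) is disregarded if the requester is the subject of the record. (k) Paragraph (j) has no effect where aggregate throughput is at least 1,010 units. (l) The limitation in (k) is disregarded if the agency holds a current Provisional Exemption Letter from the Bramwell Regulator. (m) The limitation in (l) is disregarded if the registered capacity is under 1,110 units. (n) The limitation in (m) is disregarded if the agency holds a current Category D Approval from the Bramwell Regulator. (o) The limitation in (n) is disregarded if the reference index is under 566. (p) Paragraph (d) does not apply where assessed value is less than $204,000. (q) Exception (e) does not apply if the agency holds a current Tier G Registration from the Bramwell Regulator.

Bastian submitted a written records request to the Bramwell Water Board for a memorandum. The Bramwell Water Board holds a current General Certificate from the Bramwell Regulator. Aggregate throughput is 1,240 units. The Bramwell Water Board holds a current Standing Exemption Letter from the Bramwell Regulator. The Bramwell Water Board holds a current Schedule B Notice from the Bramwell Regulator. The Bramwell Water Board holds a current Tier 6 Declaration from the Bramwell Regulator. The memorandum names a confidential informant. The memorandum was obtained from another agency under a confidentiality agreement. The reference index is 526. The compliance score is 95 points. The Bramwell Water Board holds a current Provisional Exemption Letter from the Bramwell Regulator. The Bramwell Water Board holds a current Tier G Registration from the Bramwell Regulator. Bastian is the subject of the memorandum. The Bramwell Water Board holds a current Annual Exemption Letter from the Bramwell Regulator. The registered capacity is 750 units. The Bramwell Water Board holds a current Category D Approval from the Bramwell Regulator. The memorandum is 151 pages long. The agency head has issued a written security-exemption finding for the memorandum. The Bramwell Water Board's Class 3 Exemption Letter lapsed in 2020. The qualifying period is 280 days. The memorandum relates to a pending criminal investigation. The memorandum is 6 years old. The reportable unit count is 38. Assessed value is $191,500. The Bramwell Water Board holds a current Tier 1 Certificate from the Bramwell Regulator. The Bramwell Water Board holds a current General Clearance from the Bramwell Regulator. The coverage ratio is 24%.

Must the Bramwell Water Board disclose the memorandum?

All of (a)'s requirements are met (the memorandum relates to a pending investigation; a current Standing Exemption Letter is held; a current Tier 1 Certificate is held). But applying paragraph (f): (f) operates against (a): a current Schedule B Notice is held. (a) is therefore removed.
Exception (b)'s conditions are all satisfied: a current Tier 6 Declaration is held; the compliance score is 95 points, under the 96 points limit; a current General Certificate is held. But applying paragraphs (g)–(h): (g) operates against (b): the coverage ratio is 24%, under the 28% limit. (h) is inapplicable (there is no Class 3 Exemption Letter in force), so (g) stands. (b) is therefore removed.
Exception (c): a written security-exemption finding has been issued; a current General Clearance is held; the qualifying period is 280 days, under the 335 days limit — every condition holds. However, paragraphs (i)–(o) must be considered: (i) operates against (c): the record's age is 6 years, meeting the 5 years threshold. (j) would limit (i) — Bastian is the subject of the memorandum — but (k) sets (j) aside: (k) is triggered — aggregate throughput is 1,240 units, meeting the 1,010 units threshold. (l) applies (a current Provisional Exemption Letter is held), but is overridden by (m): (m) is engaged — the registered capacity is 750 units, under the 1,110 units limit. (n) would limit (m) — a current Category D Approval is held — but (o) sets (n) aside: (o) is engaged — the reference index is 526, under the 566 limit. So (c) is unavailable.
Exception (d)'s conditions are all satisfied: the reportable unit count is 38, below the 42 limit; the memorandum names a confidential informant; a current Annual Exemption Letter is held. But applying paragraph (p): (p) operates against (d): assessed value is $191,500, less than the $204,000 limit. Exception (d) does not apply.
All of (e)'s requirements are met (the number of pages in the record is 151, less than the 154 limit; the memorandum was obtained under a confidentiality agreement). But: (q) is triggered — a current Tier G Registration is held. (e) is therefore removed.
No exception applies. The general rule governs.

Yes — the Bramwell Water Board must disclose the memorandum.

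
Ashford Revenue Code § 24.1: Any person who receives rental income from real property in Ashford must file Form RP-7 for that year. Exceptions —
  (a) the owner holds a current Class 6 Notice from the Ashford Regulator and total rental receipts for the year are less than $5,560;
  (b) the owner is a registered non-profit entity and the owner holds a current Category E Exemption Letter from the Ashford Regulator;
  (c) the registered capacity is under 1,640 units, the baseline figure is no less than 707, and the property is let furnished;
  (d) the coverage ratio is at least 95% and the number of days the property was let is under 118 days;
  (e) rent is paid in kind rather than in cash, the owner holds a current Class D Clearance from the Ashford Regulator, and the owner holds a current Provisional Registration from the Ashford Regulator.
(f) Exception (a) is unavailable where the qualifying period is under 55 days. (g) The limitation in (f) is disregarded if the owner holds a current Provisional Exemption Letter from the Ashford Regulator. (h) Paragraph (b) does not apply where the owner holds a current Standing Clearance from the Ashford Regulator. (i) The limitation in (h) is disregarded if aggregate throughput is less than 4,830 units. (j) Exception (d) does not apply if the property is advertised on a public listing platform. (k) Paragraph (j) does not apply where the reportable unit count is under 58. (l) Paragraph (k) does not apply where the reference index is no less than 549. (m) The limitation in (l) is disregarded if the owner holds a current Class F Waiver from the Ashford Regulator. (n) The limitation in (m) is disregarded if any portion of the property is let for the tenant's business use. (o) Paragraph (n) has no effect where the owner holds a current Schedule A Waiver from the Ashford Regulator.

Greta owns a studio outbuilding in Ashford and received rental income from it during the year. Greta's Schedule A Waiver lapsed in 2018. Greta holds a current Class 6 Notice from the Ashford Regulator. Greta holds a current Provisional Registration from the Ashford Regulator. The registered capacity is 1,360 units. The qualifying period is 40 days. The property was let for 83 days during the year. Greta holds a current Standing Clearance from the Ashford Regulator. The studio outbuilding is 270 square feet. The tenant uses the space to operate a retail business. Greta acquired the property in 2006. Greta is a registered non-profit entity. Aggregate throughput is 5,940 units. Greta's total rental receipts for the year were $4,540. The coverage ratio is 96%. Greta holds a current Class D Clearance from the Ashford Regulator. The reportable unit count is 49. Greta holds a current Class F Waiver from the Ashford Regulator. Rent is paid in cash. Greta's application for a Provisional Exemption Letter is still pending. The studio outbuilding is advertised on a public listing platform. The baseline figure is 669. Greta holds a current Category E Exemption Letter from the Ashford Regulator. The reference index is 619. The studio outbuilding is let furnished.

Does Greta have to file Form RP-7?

Exception (a)'s conditions are all satisfied: a current Class 6 Notice is held; total rental receipts for the year are $4,540, less than the $5,560 limit. But: (f) applies — the qualifying period is 40 days, under the 55 days limit. (g), which would lift (f), is not triggered — there is no Provisional Exemption Letter in force. So (a) is unavailable.
Exception (b) is satisfied on its face — Greta is a registered non-profit; a current Category E Exemption Letter is held. But: (h) operates against (b): a current Standing Clearance is held. (i), which would lift (h), is not triggered — aggregate throughput is 5,940 units, not less than 4,830 units. Exception (b) does not apply.
Exception (c) does not apply: the baseline figure is 669, short of 707.
Exception (d): the coverage ratio is 96%, meeting the 95% threshold; the number of days the property was let is 83 days, under the 118 days limit — every condition holds. But: (j) is triggered — the property is publicly advertised. (k) would limit (j) — the reportable unit count is 49, under the 58 limit — but (l) sets (k) aside: (l) operates against (k): the reference index is 619, meeting the 549 threshold. (m) would limit (l) — a current Class F Waiver is held — but (n) sets (m) aside: (n) is engaged — the space is let for business use. (o), which would lift (n), does not operate here — the Schedule A Waiver is not current. (d) is therefore removed.
Exception (e) does not apply: rent is paid in cash.
No exception is made out. Greta falls within the general rule.

Yes — Greta must file Form RP-7.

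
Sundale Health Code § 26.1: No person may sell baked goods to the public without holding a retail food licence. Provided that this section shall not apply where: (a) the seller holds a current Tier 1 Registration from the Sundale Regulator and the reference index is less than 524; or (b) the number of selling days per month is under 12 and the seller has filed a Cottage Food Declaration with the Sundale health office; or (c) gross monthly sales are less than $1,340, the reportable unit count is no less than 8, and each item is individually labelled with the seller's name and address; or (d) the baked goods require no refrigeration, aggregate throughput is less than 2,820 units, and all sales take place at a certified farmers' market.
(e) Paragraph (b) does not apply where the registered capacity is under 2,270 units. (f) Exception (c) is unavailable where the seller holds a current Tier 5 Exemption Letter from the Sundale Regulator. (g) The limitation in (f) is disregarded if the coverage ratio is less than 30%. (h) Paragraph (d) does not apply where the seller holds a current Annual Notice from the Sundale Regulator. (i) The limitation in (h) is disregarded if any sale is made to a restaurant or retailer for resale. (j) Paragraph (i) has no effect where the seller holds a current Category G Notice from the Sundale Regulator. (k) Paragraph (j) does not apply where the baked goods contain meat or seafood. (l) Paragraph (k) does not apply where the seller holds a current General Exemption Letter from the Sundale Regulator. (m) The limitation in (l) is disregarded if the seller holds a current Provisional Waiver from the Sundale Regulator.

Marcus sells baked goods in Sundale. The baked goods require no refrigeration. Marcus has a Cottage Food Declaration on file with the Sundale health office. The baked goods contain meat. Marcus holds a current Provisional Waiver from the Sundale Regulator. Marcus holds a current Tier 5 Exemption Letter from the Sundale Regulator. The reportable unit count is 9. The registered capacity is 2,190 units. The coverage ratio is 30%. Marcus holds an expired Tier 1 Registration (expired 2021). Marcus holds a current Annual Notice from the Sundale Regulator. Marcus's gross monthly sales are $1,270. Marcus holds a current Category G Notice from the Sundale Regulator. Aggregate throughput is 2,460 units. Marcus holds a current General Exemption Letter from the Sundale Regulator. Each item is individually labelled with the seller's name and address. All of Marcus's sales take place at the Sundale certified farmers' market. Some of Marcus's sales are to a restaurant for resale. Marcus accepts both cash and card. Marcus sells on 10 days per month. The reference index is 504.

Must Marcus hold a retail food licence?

No — exception (d) applies; Marcus is not required to hold a retail food licence.

Exception (a) fails — there is no Tier 1 Registration in force.
All of (b)'s requirements are met (the number of selling days per month is 10, under the 12 limit; a Cottage Food Declaration is on file). But applying paragraph (e): (e) operates against (b): the registered capacity is 2,190 units, under the 2,270 units limit. So (b) is unavailable.
Exception (c)'s conditions are all satisfied: gross monthly sales are $1,270, less than the $1,340 limit; the reportable unit count is 9, meeting the 8 threshold; items are individually labelled. But: (f) is triggered — a current Tier 5 Exemption Letter is held. (g) is not engaged (the coverage ratio is 30%, not less than 30%), so (f) stands. So (c) is unavailable.
Exception (d): the baked goods are shelf-stable; aggregate throughput is 2,460 units, less than the 2,820 units limit; all sales are at a certified farmers' market — every condition holds. As to paragraphs (h)–(m): (h) is triggered (a current Annual Notice is held), but is overridden by (i): (i) operates against (h): some sales are to a restaurant for resale. (j) would limit (i) — a current Category G Notice is held — but (k) sets (j) aside: (k) operates against (j): the baked goods contain meat. (l) operates (a current General Exemption Letter is held), but is set aside by (m): (m) operates against (l): a current Provisional Waiver is held. Exception (d) stands.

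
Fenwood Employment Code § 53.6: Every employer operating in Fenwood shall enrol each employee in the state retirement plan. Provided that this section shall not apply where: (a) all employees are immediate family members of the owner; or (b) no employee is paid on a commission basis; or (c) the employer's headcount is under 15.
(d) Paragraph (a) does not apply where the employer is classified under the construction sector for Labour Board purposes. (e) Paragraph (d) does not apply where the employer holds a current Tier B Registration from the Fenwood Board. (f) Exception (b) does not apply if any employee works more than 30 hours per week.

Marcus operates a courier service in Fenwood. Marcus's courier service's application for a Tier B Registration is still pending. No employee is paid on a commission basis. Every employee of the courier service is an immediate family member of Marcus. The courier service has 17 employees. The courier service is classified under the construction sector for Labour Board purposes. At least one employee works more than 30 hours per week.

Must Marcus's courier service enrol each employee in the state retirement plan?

Exception (a)'s conditions are all satisfied: every employee is an immediate family member. Turning to paragraphs (d)–(e): (d) applies — the courier service is classified under the construction sector. (e), which would lift (d), is not engaged — there is no Tier B Registration in force. (a) is therefore removed.
Exception (b) is satisfied on its face — no employee is paid on commission. Turning to paragraph (f): (f) operates against (b): at least one employee exceeds 30 hours/week. So (b) is unavailable.
Exception (c) fails — the employer's headcount is 17, not under 15.
None of the exceptions is available; § 53.6 applies in full.

Yes — Marcus's courier service must enrol each employee in the state retirement plan.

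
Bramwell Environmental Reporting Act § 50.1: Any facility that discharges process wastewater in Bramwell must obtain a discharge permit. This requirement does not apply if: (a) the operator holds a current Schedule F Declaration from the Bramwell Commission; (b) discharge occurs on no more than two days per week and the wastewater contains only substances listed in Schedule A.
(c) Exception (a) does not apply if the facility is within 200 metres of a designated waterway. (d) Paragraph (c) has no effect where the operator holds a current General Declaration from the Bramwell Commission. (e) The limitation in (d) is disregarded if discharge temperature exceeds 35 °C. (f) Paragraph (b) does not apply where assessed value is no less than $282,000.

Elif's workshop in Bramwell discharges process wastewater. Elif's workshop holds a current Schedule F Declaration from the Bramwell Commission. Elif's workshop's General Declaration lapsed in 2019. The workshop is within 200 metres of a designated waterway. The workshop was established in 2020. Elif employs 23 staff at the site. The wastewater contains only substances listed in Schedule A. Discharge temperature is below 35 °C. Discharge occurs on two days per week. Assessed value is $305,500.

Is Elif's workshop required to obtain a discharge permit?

Yes — Elif's workshop must obtain a discharge permit.

Exception (a): a current Schedule F Declaration is held — every condition holds. But: (c) is triggered — the workshop is within 200 m of a designated waterway. (d), which would lift (c), is inapplicable — no current General Declaration is held. (a) is therefore removed.
Exception (b) is satisfied on its face — discharge occurs on no more than two days per week; the wastewater is Schedule-A-only. Turning to paragraph (f): (f) operates against (b): assessed value is $305,500, meeting the $282,000 threshold. (b) is therefore removed.
No exception applies. The general rule governs.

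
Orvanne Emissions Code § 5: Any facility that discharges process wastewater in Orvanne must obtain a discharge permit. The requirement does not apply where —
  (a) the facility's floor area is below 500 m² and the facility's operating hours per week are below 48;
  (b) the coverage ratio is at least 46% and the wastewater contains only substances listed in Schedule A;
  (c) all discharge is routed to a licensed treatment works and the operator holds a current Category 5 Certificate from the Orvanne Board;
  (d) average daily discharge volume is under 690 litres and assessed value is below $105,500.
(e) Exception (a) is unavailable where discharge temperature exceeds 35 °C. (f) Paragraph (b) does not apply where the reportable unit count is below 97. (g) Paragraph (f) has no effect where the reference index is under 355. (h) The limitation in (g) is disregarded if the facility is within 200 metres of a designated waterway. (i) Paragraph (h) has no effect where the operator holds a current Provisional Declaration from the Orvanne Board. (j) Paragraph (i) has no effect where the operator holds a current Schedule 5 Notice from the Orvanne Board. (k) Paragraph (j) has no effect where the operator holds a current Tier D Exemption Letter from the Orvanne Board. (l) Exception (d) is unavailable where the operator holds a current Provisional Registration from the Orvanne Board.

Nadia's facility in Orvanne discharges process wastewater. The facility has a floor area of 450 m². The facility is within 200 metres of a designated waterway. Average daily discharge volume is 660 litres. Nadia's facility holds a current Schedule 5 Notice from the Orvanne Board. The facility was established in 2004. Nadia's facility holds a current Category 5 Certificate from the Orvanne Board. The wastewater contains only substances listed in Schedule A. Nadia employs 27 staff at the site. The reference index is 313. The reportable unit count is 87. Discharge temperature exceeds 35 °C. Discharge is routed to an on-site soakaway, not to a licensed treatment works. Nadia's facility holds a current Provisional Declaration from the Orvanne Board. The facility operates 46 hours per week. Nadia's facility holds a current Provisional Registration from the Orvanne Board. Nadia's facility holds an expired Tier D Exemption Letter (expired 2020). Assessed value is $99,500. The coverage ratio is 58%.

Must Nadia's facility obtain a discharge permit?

Yes — Nadia's facility must obtain a discharge permit.

Exception (a): the facility's floor area is 450 m², below the 500 m² limit; the facility's operating hours per week are 46, below the 48 limit — every condition holds. But applying paragraph (e): (e) operates — discharge temperature exceeds 35 °C. So (a) is unavailable.
Exception (b) is satisfied on its face — the coverage ratio is 58%, meeting the 46% threshold; the wastewater is Schedule-A-only. However, paragraphs (f)–(k) must be considered: (f) is triggered — the reportable unit count is 87, below the 97 limit. (g) would limit (f) — the reference index is 313, under the 355 limit — but (h) sets (g) aside: (h) operates against (g): the facility is within 200 m of a designated waterway. (i) applies (a current Provisional Declaration is held), but yields to (j): (j) applies — a current Schedule 5 Notice is held. (k), which would lift (j), is not triggered — the Tier D Exemption Letter is not current. So (b) is unavailable.
Exception (c) fails — discharge is not routed to a licensed treatment works.
Exception (d) is satisfied on its face — average daily discharge volume is 660 litres, under the 690 litres limit; assessed value is $99,500, below the $105,500 limit. But applying paragraph (l): (l) applies — a current Provisional Registration is held. So (d) is unavailable.
No exception displaces § 5.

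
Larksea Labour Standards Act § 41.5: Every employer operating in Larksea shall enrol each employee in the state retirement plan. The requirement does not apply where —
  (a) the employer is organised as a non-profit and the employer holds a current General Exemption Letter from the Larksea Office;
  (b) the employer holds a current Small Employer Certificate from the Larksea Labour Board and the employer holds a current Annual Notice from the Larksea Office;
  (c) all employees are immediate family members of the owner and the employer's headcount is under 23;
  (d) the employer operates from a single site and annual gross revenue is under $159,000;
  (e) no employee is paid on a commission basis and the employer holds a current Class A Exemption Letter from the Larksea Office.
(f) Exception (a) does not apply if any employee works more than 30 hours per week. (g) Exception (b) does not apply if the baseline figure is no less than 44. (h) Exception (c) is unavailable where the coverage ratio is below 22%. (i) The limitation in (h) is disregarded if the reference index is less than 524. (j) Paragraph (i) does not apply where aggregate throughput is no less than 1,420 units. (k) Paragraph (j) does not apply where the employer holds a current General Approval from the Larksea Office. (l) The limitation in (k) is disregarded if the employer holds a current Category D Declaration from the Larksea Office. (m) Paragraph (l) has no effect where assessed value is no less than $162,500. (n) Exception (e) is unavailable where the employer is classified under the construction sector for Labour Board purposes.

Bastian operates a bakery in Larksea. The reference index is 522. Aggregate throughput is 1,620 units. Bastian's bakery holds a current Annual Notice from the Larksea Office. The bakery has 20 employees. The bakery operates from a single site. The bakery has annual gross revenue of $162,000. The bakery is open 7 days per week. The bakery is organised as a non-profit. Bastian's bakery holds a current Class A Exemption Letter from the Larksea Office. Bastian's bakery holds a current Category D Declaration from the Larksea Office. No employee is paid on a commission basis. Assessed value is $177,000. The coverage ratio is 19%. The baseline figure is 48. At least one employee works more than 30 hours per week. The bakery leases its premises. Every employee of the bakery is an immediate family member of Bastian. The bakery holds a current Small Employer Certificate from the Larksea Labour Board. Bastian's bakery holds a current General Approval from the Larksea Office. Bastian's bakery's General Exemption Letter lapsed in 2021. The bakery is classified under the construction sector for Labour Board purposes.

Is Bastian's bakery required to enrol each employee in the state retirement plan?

No — exception (c) applies; Bastian's bakery is not required to enrol each employee in the state retirement plan.

Exception (a) requires that the employer holds a current General Exemption Letter from the Larksea Office; but there is no General Exemption Letter in force, so (a) is unavailable.
Exception (b)'s conditions are all satisfied: a current Small Employer Certificate is held; a current Annual Notice is held. But: (g) operates against (b): the baseline figure is 48, meeting the 44 threshold. Exception (b) does not apply.
All of (c)'s requirements are met (every employee is an immediate family member; the employer's headcount is 20, under the 23 limit). Applying paragraphs (h)–(m): (h) would limit (c) — the coverage ratio is 19%, below the 22% limit — but (i) sets (h) aside: (i) operates against (h): the reference index is 522, less than the 524 limit. (j) is triggered (aggregate throughput is 1,620 units, meeting the 1,420 units threshold), but is set aside by (k): (k) operates against (j): a current General Approval is held. (l) would limit (k) — a current Category D Declaration is held — but (m) sets (l) aside: (m) operates against (l): assessed value is $177,000, meeting the $162,500 threshold. So (c) applies.
Exception (d) fails — annual gross revenue is $162,000, not under $159,000.
Exception (e)'s conditions are all satisfied: no employee is paid on commission; a current Class A Exemption Letter is held. However, paragraph (n) must be considered: (n) is triggered — the bakery is classified under the construction sector. So (e) is unavailable.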